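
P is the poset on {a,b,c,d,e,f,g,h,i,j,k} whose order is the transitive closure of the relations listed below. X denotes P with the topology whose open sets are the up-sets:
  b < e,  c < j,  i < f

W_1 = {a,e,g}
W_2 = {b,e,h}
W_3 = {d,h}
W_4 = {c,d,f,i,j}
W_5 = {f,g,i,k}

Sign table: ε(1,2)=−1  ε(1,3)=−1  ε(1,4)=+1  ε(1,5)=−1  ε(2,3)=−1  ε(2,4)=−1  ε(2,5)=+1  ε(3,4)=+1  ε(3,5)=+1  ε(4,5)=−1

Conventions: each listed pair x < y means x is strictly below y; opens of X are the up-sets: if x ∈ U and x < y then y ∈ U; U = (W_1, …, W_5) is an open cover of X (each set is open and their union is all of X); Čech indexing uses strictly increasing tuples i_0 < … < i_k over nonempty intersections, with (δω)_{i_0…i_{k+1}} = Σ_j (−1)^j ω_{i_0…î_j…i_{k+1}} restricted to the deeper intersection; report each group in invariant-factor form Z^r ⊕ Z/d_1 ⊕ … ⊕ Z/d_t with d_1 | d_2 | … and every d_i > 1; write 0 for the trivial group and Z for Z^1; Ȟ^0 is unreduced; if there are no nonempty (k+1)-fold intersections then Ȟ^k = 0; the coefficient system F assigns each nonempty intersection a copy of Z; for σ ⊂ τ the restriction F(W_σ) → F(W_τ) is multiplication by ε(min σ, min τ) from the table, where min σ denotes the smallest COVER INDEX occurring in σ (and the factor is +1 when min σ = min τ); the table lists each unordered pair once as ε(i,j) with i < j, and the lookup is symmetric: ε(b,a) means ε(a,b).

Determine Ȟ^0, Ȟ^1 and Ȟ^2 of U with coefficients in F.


Ȟ^0 ≅ Z, Ȟ^1 ≅ Z, Ȟ^2 ≅ 0

cover nerve:
  W12={e} W15={g} W23={h} W34={d} W45={f,i}
C dims 5,5; δ0: rk 4, SNF 1^4
Ȟ^0: (5−4)−0=1 ⇒ Z
Ȟ^1: (5−0)−4=1 ⇒ Z
Ȟ^2: (0−0)−0=0 ⇒ 0


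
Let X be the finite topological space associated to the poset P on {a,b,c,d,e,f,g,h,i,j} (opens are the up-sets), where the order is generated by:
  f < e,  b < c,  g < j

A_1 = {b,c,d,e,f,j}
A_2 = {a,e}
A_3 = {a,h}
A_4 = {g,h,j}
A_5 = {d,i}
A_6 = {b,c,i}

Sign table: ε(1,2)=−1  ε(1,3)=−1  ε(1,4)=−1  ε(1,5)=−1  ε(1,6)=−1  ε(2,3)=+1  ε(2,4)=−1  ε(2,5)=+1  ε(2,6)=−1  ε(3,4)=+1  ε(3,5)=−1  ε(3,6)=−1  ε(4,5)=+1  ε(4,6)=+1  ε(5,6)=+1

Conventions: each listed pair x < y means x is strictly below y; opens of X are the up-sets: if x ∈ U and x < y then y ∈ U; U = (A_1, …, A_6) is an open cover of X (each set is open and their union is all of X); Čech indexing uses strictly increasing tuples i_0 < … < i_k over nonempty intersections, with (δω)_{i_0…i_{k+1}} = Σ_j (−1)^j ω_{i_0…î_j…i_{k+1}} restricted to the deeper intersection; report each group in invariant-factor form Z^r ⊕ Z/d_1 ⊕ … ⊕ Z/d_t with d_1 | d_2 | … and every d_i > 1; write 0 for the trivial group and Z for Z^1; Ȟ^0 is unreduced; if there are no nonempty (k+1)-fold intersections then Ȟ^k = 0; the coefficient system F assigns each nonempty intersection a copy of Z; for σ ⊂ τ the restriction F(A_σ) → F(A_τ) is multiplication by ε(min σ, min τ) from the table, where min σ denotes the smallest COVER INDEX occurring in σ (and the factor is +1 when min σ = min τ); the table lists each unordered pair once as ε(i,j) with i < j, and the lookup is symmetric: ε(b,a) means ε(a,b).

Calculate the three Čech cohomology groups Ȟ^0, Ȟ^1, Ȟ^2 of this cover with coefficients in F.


nonempty overlaps:
  A12={e} A14={j} A15={d} A16={b,c} A23={a} A34={h} A56={i}
C dims 6,7; δ0: rk 5, SNF 1^5
degree 0: 6−5−0 = 1 → Ȟ^0 ≅ Z
degree 1: 7−0−5 = 2 → Ȟ^1 ≅ Z^2
degree 2: 0−0−0 = 0 → Ȟ^2 ≅ 0

Ȟ^0 = Z,  Ȟ^1 = Z^2,  Ȟ^2 = 0


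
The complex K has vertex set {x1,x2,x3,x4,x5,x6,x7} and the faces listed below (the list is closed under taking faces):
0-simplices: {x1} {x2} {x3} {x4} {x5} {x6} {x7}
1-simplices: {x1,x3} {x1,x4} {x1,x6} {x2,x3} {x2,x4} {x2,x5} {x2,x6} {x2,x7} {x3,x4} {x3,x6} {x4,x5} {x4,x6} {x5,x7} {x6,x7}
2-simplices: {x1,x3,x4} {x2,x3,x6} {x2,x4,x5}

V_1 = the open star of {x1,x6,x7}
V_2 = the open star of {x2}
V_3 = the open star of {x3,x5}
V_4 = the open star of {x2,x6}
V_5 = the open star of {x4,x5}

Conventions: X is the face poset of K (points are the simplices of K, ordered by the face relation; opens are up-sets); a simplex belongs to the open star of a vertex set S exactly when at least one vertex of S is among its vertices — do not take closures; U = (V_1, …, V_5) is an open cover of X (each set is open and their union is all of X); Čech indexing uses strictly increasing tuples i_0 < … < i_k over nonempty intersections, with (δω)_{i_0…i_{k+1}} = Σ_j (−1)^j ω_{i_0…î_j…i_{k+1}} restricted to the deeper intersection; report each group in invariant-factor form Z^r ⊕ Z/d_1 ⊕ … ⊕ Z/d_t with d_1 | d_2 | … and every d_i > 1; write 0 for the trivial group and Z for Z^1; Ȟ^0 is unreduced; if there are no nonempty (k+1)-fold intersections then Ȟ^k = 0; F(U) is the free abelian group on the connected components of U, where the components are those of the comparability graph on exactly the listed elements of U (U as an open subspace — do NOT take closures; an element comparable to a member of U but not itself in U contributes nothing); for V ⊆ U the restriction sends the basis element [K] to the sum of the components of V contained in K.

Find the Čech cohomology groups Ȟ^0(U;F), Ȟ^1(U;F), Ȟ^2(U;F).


intersection data:
  V1={{x1},{x6},{x7},{x1,x3},{x1,x4},{x1,x6},{x2,x6},{x2,x7},{x3,x6},{x4,x6},{x5,x7},{x6,x7},{x1,x3,x4},{x2,x3,x6}} V2={{x2},{x2,x3},{x2,x4},{x2,x5},{x2,x6},{x2,x7},{x2,x3,x6},{x2,x4,x5}} V3={{x3},{x5},{x1,x3},{x2,x3},{x2,x5},{x3,x4},{x3,x6},{x4,x5},{x5,x7},{x1,x3,x4},{x2,x3,x6},{x2,x4,x5}} V4={{x2},{x6},{x1,x6},{x2,x3},{x2,x4},{x2,x5},{x2,x6},{x2,x7},{x3,x6},{x4,x6},{x6,x7},{x2,x3,x6},{x2,x4,x5}} V5={{x4},{x5},{x1,x4},{x2,x4},{x2,x5},{x3,x4},{x4,x5},{x4,x6},{x5,x7},{x1,x3,x4},{x2,x4,x5}}
  V12={{x2,x6},{x2,x7},{x2,x3,x6}} V13={{x1,x3},{x3,x6},{x5,x7},{x1,x3,x4},{x2,x3,x6}} V14={{x6},{x1,x6},{x2,x6},{x2,x7},{x3,x6},{x4,x6},{x6,x7},{x2,x3,x6}} V15={{x1,x4},{x4,x6},{x5,x7},{x1,x3,x4}} V23={{x2,x3},{x2,x5},{x2,x3,x6},{x2,x4,x5}} V24={{x2},{x2,x3},{x2,x4},{x2,x5},{x2,x6},{x2,x7},{x2,x3,x6},{x2,x4,x5}} V25={{x2,x4},{x2,x5},{x2,x4,x5}} V34={{x2,x3},{x2,x5},{x3,x6},{x2,x3,x6},{x2,x4,x5}} V35={{x5},{x2,x5},{x3,x4},{x4,x5},{x5,x7},{x1,x3,x4},{x2,x4,x5}} V45={{x2,x4},{x2,x5},{x4,x6},{x2,x4,x5}}
  V123={{x2,x3,x6}} V124={{x2,x6},{x2,x7},{x2,x3,x6}} V134={{x3,x6},{x2,x3,x6}} V135={{x5,x7},{x1,x3,x4}} V145={{x4,x6}} V234={{x2,x3},{x2,x5},{x2,x3,x6},{x2,x4,x5}} V235={{x2,x5},{x2,x4,x5}} V245={{x2,x4},{x2,x5},{x2,x4,x5}} V345={{x2,x5},{x2,x4,x5}}
  V1234={{x2,x3,x6}} V2345={{x2,x5},{x2,x4,x5}}
components per intersection:
  V1: {{x1},{x6},{x7},{x1,x3},{x1,x4},{x1,x6},{x2,x6},{x2,x7},{x3,x6},{x4,x6},{x5,x7},{x6,x7},{x1,x3,x4},{x2,x3,x6}}
  V2: {{x2},{x2,x3},{x2,x4},{x2,x5},{x2,x6},{x2,x7},{x2,x3,x6},{x2,x4,x5}}
  V3: {{x3},{x1,x3},{x2,x3},{x3,x4},{x3,x6},{x1,x3,x4},{x2,x3,x6}} {{x5},{x2,x5},{x4,x5},{x5,x7},{x2,x4,x5}}
  V4: {{x2},{x6},{x1,x6},{x2,x3},{x2,x4},{x2,x5},{x2,x6},{x2,x7},{x3,x6},{x4,x6},{x6,x7},{x2,x3,x6},{x2,x4,x5}}
  V5: {{x4},{x5},{x1,x4},{x2,x4},{x2,x5},{x3,x4},{x4,x5},{x4,x6},{x5,x7},{x1,x3,x4},{x2,x4,x5}}
  V12: {{x2,x6},{x2,x3,x6}} {{x2,x7}}
  V13: {{x1,x3},{x1,x3,x4}} {{x3,x6},{x2,x3,x6}} {{x5,x7}}
  V14: {{x6},{x1,x6},{x2,x6},{x3,x6},{x4,x6},{x6,x7},{x2,x3,x6}} {{x2,x7}}
  V15: {{x1,x4},{x1,x3,x4}} {{x4,x6}} {{x5,x7}}
  V23: {{x2,x3},{x2,x3,x6}} {{x2,x5},{x2,x4,x5}}
  V24: {{x2},{x2,x3},{x2,x4},{x2,x5},{x2,x6},{x2,x7},{x2,x3,x6},{x2,x4,x5}}
  V25: {{x2,x4},{x2,x5},{x2,x4,x5}}
  V34: {{x2,x3},{x3,x6},{x2,x3,x6}} {{x2,x5},{x2,x4,x5}}
  V35: {{x5},{x2,x5},{x4,x5},{x5,x7},{x2,x4,x5}} {{x3,x4},{x1,x3,x4}}
  V45: {{x2,x4},{x2,x5},{x2,x4,x5}} {{x4,x6}}
  V123: {{x2,x3,x6}}
  V124: {{x2,x6},{x2,x3,x6}} {{x2,x7}}
  V134: {{x3,x6},{x2,x3,x6}}
  V135: {{x5,x7}} {{x1,x3,x4}}
  V145: {{x4,x6}}
  V234: {{x2,x3},{x2,x3,x6}} {{x2,x5},{x2,x4,x5}}
  V235: {{x2,x5},{x2,x4,x5}}
  V245: {{x2,x4},{x2,x5},{x2,x4,x5}}
  V345: {{x2,x5},{x2,x4,x5}}
  V1234: {{x2,x3,x6}}
  V2345: {{x2,x5},{x2,x4,x5}}
C dims 6,20,12,2; δ0: rk 5, SNF 1^5; δ1: rk 10, SNF 1^10; δ2: rk 2, SNF 1^2
Ȟ^0 = (6 − 5) − 0 = 1, so Ȟ^0 ≅ Z
Ȟ^1 = (20 − 10) − 5 = 5, so Ȟ^1 ≅ Z^5
Ȟ^2 = (12 − 2) − 10 = 0, so Ȟ^2 ≅ 0

Ȟ^0 ≅ Z; Ȟ^1 ≅ Z^5; Ȟ^2 ≅ 0


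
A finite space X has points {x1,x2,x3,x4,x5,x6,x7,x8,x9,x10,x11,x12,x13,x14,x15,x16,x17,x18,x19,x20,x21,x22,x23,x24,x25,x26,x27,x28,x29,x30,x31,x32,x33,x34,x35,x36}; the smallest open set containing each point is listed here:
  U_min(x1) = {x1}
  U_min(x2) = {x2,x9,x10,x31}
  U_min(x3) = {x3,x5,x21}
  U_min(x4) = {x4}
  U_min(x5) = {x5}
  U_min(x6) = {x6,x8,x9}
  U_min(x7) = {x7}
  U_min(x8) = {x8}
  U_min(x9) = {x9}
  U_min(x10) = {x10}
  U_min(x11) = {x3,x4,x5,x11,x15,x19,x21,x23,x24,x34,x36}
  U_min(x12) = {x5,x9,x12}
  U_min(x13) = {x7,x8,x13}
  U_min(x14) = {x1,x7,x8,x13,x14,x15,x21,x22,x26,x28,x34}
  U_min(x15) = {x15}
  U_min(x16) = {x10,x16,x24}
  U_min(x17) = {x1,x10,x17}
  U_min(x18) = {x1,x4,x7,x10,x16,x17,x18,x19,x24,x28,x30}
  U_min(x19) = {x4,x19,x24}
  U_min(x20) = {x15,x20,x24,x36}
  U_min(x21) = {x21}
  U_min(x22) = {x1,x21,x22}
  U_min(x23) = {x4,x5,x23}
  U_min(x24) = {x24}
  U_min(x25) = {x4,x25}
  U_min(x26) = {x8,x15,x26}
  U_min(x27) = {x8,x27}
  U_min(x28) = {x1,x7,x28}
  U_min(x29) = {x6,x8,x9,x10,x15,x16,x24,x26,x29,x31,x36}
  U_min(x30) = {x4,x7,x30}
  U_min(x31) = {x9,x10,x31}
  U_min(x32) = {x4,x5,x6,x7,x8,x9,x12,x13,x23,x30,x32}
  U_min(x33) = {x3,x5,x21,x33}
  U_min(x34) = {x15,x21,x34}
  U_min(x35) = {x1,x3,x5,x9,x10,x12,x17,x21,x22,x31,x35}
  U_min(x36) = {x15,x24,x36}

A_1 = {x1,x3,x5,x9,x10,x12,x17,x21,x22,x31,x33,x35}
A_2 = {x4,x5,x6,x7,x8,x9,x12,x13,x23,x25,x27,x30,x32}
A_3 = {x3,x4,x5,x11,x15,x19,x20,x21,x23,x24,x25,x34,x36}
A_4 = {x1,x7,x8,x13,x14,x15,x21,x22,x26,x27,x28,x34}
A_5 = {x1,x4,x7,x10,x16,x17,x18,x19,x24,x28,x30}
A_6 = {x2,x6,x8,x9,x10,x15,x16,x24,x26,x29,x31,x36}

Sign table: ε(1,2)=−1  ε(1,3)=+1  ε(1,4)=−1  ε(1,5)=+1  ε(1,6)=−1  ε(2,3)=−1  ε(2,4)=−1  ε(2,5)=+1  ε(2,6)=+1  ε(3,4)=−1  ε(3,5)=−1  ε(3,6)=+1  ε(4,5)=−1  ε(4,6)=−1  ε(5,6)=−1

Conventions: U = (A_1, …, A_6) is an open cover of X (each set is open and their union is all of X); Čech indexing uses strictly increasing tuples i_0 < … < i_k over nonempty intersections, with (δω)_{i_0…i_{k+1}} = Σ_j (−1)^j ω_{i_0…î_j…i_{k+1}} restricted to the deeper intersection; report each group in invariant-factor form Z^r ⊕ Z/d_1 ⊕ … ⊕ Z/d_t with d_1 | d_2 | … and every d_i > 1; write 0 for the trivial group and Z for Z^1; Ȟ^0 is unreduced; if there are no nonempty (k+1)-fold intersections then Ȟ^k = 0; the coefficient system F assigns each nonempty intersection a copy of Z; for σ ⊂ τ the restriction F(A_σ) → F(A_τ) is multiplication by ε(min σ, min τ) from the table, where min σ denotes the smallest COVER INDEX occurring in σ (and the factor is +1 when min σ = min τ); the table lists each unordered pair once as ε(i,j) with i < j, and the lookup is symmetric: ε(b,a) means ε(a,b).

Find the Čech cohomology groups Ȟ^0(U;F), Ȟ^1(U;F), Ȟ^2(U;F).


nonempty overlaps:
  A12={x5,x9,x12} A13={x3,x5,x21} A14={x1,x21,x22} A15={x1,x10,x17} A16={x9,x10,x31} A23={x4,x5,x23,x25} A24={x7,x8,x13,x27} A25={x4,x7,x30} A26={x6,x8,x9} A34={x15,x21,x34} A35={x4,x19,x24} A36={x15,x24,x36} A45={x1,x7,x28} A46={x8,x15,x26} A56={x10,x16,x24}
  A123={x5} A126={x9} A134={x21} A145={x1} A156={x10} A235={x4} A245={x7} A246={x8} A346={x15} A356={x24}
C dims 6,15,10; δ0: rk 6, SNF 1^5·2; δ1: rk 9, SNF 1^9
degree 0: 6−6−0 = 0 → Ȟ^0 ≅ 0
degree 1: 15−9−6 = 0 plus torsion [2] → Ȟ^1 ≅ Z/2
degree 2: 10−0−9 = 1 → Ȟ^2 ≅ Z

Ȟ^0(U;F) ≅ 0,  Ȟ^1(U;F) ≅ Z/2,  Ȟ^2(U;F) ≅ Z


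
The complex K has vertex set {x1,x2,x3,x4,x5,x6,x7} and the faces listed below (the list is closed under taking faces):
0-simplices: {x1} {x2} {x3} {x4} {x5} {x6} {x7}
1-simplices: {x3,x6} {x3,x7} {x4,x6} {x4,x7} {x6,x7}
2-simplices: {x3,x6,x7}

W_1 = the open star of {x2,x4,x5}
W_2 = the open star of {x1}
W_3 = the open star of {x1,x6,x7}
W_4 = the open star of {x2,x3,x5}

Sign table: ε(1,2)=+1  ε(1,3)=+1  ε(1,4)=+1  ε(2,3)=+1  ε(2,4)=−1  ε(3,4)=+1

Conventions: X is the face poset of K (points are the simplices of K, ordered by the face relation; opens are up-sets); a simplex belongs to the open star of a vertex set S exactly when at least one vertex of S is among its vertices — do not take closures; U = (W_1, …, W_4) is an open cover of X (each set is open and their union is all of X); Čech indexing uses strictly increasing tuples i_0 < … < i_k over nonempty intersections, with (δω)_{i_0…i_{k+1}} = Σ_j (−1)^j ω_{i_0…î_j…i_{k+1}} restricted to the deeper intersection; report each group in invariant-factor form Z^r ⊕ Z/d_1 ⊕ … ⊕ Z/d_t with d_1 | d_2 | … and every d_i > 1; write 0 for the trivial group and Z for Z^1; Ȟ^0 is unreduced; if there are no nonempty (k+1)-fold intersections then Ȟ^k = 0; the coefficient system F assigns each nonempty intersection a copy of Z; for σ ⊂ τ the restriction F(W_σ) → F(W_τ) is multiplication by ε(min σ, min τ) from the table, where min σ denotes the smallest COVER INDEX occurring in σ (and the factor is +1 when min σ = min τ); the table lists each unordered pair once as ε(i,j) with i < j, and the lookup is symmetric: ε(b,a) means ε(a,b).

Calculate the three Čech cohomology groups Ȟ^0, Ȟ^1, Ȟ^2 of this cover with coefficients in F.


Ȟ^0 ≅ Z,  Ȟ^1 ≅ Z,  Ȟ^2 ≅ 0

nonempty overlaps:
  W1={{x2},{x4},{x5},{x4,x6},{x4,x7}} W2={{x1}} W3={{x1},{x6},{x7},{x3,x6},{x3,x7},{x4,x6},{x4,x7},{x6,x7},{x3,x6,x7}} W4={{x2},{x3},{x5},{x3,x6},{x3,x7},{x3,x6,x7}}
  W13={{x4,x6},{x4,x7}} W14={{x2},{x5}} W23={{x1}} W34={{x3,x6},{x3,x7},{x3,x6,x7}}
C dims 4,4; δ0: rk 3, SNF 1^3
degree 0: 4−3−0 = 1 → Ȟ^0 ≅ Z
degree 1: 4−0−3 = 1 → Ȟ^1 ≅ Z
degree 2: 0−0−0 = 0 → Ȟ^2 ≅ 0


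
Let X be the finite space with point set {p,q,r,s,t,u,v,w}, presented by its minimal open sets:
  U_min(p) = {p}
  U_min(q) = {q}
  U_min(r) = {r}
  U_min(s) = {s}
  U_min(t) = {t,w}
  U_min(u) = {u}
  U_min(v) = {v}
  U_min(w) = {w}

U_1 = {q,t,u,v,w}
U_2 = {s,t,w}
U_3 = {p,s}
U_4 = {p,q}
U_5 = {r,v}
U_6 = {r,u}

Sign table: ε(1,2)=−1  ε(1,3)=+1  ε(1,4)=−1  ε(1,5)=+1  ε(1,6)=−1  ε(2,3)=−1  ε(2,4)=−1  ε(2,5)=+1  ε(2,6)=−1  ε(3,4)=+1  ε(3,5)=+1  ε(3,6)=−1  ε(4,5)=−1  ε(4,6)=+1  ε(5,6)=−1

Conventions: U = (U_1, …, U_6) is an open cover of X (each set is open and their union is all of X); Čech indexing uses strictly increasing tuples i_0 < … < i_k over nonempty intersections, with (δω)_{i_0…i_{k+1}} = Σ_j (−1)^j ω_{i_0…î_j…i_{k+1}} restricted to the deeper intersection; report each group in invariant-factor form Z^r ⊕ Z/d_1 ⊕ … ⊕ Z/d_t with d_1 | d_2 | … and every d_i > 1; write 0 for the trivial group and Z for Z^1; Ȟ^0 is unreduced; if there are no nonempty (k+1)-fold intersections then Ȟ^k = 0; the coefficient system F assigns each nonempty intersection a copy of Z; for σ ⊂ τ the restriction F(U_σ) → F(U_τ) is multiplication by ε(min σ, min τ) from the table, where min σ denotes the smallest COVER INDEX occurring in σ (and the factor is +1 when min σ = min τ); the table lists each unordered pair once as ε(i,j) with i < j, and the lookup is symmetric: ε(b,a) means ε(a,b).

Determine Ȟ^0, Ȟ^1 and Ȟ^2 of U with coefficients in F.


Ȟ^0 ≅ 0, Ȟ^1 ≅ Z ⊕ Z/2 and Ȟ^2 ≅ 0

nonempty overlaps:
  U12={t,w} U14={q} U15={v} U16={u} U23={s} U34={p} U56={r}
C dims 6,7; δ0: rk 6, SNF 1^5·2
degree 0: 6−6−0 = 0 → Ȟ^0 ≅ 0
degree 1: 7−0−6 = 1 plus torsion [2] → Ȟ^1 ≅ Z ⊕ Z/2
degree 2: 0−0−0 = 0 → Ȟ^2 ≅ 0


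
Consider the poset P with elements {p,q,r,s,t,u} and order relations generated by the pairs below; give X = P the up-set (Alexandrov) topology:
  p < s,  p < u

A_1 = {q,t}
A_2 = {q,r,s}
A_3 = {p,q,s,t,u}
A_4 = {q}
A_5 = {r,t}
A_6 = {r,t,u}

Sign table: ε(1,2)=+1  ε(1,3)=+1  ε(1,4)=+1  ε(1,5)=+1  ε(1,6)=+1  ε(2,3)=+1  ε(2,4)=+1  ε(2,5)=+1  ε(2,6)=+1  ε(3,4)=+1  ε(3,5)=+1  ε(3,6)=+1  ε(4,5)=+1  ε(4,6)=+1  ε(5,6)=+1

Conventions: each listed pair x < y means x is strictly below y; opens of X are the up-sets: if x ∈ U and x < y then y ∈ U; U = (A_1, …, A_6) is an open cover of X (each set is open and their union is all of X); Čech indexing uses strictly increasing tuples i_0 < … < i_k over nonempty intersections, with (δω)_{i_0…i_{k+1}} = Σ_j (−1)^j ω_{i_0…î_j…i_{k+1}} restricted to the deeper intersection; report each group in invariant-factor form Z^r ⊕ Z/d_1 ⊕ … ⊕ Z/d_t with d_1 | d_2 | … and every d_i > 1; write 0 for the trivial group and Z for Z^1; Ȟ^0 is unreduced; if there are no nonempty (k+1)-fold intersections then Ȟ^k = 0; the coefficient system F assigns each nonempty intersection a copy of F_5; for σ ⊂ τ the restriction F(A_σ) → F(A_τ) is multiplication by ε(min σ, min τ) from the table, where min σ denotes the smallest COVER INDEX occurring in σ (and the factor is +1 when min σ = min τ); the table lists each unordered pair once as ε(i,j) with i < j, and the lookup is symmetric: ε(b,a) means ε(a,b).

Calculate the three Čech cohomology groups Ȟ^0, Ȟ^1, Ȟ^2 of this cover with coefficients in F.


Ȟ^0 ≅ Z/5, Ȟ^1 ≅ Z/5 and Ȟ^2 ≅ 0

nerve of the cover:
  A12={q} A13={q,t} A14={q} A15={t} A16={t} A23={q,s} A24={q} A25={r} A26={r} A34={q} A35={t} A36={t,u} A56={r,t}
  A123={q} A124={q} A134={q} A135={t} A136={t} A156={t} A234={q} A256={r} A356={t}
  A1234={q} A1356={t}
C dims 6,13,9,2; δ0: rk_F5 5; δ1: rk_F5 7; δ2: rk_F5 2
Ȟ^0 = (6 − 5) − 0 = 1, so Ȟ^0 ≅ Z/5
Ȟ^1 = (13 − 7) − 5 = 1, so Ȟ^1 ≅ Z/5
Ȟ^2 = (9 − 2) − 7 = 0, so Ȟ^2 ≅ 0


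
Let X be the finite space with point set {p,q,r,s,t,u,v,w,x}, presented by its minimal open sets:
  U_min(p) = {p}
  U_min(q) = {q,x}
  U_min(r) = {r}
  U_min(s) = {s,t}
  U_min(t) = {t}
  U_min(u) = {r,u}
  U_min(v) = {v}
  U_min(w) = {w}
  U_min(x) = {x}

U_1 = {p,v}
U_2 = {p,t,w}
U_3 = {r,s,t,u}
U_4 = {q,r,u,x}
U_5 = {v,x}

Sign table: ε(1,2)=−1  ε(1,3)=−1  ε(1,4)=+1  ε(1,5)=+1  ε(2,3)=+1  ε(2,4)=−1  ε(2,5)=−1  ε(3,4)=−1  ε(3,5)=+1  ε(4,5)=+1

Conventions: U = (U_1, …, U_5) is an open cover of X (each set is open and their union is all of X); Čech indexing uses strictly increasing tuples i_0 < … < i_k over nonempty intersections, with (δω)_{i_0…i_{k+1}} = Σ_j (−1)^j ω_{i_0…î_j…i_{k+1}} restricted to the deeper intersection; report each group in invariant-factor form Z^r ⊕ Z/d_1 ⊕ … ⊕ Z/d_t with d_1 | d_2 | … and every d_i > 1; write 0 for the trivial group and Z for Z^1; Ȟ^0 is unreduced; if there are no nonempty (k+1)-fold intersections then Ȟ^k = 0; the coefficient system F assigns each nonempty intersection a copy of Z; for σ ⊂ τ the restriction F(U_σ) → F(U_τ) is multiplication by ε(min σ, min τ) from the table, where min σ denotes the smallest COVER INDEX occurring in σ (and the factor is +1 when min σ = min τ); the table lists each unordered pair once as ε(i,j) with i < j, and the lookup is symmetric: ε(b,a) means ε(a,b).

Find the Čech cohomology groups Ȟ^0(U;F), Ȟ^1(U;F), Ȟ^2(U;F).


nerve simplices:
  U12={p} U15={v} U23={t} U34={r,u} U45={x}
C dims 5,5; δ0: rk 4, SNF 1^4
degree 0: 5−4−0 = 1 → Ȟ^0 ≅ Z
degree 1: 5−0−4 = 1 → Ȟ^1 ≅ Z
degree 2: 0−0−0 = 0 → Ȟ^2 ≅ 0

Ȟ^0(U;F) ≅ Z, Ȟ^1(U;F) ≅ Z, Ȟ^2(U;F) ≅ 0


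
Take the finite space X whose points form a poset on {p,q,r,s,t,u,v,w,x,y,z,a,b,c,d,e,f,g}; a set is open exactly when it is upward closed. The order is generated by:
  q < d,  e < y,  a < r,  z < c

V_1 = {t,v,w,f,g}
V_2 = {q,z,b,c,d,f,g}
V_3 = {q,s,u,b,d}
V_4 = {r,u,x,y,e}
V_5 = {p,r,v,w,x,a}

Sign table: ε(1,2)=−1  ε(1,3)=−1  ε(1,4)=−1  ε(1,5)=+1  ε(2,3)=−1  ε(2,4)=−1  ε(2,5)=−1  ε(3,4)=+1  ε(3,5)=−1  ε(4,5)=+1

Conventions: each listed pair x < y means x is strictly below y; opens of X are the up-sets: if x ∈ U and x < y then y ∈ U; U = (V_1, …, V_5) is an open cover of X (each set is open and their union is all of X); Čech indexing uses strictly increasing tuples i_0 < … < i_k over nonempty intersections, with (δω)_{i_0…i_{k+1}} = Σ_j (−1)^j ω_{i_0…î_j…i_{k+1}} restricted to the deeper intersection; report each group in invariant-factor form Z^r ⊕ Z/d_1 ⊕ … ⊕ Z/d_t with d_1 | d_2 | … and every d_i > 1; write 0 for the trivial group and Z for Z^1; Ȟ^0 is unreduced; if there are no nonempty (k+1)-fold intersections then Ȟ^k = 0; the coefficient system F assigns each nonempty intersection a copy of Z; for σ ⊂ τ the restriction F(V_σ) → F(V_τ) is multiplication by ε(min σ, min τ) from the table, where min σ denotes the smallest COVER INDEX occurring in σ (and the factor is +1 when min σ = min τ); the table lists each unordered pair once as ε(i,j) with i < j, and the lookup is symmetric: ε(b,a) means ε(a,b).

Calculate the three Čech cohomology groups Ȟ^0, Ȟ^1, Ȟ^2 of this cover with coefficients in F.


intersection data:
  V12={f,g} V15={v,w} V23={q,b,d} V34={u} V45={r,x}
C dims 5,5; δ0: rk 4, SNF 1^4
Ȟ^0 = (5 − 4) − 0 = 1, so Ȟ^0 ≅ Z
Ȟ^1 = (5 − 0) − 4 = 1, so Ȟ^1 ≅ Z
Ȟ^2 = (0 − 0) − 0 = 0, so Ȟ^2 ≅ 0

Ȟ^0 = Z; Ȟ^1 = Z; Ȟ^2 = 0


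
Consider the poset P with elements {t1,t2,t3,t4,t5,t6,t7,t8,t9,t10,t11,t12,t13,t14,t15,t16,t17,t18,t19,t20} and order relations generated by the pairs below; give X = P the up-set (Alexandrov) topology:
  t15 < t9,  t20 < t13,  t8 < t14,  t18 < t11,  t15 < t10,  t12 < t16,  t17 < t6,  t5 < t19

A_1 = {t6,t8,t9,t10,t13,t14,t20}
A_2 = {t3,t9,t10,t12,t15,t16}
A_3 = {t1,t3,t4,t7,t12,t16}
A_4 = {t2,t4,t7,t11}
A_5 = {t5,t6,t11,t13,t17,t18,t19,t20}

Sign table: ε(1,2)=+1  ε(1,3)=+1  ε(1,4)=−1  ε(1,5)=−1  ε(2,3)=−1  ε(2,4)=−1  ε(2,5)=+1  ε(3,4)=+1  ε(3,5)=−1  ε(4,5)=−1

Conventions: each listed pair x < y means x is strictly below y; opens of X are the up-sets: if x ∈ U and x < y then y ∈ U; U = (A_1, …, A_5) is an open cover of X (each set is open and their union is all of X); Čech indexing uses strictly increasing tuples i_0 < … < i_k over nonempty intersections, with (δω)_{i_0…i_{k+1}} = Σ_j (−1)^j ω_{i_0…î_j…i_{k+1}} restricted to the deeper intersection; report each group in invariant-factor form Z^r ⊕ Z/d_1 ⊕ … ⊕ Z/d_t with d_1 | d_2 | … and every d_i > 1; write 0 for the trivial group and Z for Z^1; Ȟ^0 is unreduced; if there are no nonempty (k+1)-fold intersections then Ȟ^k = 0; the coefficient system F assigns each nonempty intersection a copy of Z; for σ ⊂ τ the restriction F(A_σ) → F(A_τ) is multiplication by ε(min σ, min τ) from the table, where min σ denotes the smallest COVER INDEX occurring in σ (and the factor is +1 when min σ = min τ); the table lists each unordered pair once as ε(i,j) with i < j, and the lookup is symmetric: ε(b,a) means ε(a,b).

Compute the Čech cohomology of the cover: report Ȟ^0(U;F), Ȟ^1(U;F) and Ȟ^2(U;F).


nonempty intersections:
  A12={t9,t10} A15={t6,t13,t20} A23={t3,t12,t16} A34={t4,t7} A45={t11}
C dims 5,5; δ0: rk 5, SNF 1^4·2
Ȟ^0: (5−5)−0=0 ⇒ 0
Ȟ^1: (5−0)−5=0 plus torsion [2] ⇒ Z/2
Ȟ^2: (0−0)−0=0 ⇒ 0

Ȟ^0 ≅ 0,  Ȟ^1 ≅ Z/2,  Ȟ^2 ≅ 0


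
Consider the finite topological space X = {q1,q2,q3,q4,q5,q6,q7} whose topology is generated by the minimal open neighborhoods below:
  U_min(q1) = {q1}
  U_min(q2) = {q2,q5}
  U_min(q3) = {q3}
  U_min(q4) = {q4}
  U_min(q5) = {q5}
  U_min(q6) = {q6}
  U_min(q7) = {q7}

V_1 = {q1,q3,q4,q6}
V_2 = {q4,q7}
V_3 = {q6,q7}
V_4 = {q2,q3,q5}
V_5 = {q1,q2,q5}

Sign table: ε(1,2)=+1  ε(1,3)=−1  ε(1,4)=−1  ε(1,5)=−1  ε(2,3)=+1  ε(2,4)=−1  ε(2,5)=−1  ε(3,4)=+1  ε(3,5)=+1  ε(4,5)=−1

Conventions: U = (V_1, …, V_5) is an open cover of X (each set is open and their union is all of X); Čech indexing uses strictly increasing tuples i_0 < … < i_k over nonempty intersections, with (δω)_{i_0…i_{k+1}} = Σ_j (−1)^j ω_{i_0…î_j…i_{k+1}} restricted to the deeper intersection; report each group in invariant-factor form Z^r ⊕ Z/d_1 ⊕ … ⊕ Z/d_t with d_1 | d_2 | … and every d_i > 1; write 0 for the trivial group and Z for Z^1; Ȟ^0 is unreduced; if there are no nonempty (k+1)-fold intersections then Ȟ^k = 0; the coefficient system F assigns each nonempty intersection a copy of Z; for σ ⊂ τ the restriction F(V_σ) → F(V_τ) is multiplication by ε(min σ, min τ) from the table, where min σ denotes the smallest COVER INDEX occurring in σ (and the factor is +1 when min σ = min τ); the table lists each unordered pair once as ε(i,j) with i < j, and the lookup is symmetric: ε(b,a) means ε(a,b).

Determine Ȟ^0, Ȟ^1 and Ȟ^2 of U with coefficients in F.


Ȟ^0 = 0, Ȟ^1 = Z ⊕ Z/2, Ȟ^2 = 0

cover nerve:
  V12={q4} V13={q6} V14={q3} V15={q1} V23={q7} V45={q2,q5}
C dims 5,6; δ0: rk 5, SNF 1^4·2
Ȟ^0: (5−5)−0=0 ⇒ 0
Ȟ^1: (6−0)−5=1 plus torsion [2] ⇒ Z ⊕ Z/2
Ȟ^2: (0−0)−0=0 ⇒ 0


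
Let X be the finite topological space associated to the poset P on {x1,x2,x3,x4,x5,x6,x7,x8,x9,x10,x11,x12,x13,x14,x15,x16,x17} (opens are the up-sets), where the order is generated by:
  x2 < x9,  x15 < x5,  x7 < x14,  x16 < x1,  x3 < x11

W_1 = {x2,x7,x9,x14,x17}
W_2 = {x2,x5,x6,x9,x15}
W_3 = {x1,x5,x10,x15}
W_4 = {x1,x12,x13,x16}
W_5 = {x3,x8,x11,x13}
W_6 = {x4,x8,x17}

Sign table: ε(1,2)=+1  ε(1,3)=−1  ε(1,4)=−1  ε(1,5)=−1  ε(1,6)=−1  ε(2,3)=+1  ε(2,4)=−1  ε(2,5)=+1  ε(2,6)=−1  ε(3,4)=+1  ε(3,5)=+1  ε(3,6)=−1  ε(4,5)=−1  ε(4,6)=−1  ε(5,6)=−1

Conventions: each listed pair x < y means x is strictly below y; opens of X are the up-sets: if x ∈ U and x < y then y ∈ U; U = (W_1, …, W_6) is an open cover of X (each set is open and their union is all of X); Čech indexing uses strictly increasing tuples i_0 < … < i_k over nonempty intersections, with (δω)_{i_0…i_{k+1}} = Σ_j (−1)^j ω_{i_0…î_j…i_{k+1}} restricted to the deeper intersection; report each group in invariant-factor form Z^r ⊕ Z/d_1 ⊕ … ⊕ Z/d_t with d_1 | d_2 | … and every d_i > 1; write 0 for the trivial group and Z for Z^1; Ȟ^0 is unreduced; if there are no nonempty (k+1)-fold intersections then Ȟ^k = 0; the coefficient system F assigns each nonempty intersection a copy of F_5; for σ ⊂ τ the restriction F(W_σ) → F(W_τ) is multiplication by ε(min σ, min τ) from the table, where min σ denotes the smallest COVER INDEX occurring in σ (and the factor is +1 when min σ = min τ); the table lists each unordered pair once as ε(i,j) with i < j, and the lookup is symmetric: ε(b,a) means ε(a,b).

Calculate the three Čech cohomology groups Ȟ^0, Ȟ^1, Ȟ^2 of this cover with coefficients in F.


cover nerve:
  W12={x2,x9} W16={x17} W23={x5,x15} W34={x1} W45={x13} W56={x8}
C dims 6,6; δ0: rk_F5 6
Ȟ^0: (6−6)−0=0 ⇒ 0
Ȟ^1: (6−0)−6=0 ⇒ 0
Ȟ^2: (0−0)−0=0 ⇒ 0

Ȟ^0 = 0,  Ȟ^1 = 0,  Ȟ^2 = 0


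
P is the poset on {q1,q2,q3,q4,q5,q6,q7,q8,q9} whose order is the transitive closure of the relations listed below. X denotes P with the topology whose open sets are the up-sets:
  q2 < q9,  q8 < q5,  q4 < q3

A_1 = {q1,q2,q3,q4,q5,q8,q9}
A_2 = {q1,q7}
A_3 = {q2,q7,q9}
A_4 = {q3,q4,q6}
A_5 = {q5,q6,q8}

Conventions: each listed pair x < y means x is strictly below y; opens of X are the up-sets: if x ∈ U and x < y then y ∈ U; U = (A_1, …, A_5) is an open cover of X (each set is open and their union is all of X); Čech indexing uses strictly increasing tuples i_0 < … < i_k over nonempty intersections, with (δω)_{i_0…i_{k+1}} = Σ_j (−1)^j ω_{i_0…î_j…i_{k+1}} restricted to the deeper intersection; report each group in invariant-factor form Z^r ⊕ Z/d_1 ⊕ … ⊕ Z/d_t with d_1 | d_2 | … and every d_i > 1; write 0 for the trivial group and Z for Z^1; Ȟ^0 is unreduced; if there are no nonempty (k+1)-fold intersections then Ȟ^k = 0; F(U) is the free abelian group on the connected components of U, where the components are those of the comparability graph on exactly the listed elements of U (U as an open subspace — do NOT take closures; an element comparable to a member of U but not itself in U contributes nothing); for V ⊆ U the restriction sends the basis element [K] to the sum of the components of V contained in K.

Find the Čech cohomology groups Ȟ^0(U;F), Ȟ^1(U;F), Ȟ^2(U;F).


Ȟ^0 ≅ Z^6, Ȟ^1 ≅ 0, Ȟ^2 ≅ 0

nerve simplices:
  A12={q1} A13={q2,q9} A14={q3,q4} A15={q5,q8} A23={q7} A45={q6}
components per intersection:
  A1: {q1} {q2,q9} {q3,q4} {q5,q8}
  A2: {q1} {q7}
  A3: {q2,q9} {q7}
  A4: {q3,q4} {q6}
  A5: {q5,q8} {q6}
  A12: {q1}
  A13: {q2,q9}
  A14: {q3,q4}
  A15: {q5,q8}
  A23: {q7}
  A45: {q6}
C dims 12,6; δ0: rk 6, SNF 1^6
degree 0: 12−6−0 = 6 → Ȟ^0 ≅ Z^6
degree 1: 6−0−6 = 0 → Ȟ^1 ≅ 0
degree 2: 0−0−0 = 0 → Ȟ^2 ≅ 0


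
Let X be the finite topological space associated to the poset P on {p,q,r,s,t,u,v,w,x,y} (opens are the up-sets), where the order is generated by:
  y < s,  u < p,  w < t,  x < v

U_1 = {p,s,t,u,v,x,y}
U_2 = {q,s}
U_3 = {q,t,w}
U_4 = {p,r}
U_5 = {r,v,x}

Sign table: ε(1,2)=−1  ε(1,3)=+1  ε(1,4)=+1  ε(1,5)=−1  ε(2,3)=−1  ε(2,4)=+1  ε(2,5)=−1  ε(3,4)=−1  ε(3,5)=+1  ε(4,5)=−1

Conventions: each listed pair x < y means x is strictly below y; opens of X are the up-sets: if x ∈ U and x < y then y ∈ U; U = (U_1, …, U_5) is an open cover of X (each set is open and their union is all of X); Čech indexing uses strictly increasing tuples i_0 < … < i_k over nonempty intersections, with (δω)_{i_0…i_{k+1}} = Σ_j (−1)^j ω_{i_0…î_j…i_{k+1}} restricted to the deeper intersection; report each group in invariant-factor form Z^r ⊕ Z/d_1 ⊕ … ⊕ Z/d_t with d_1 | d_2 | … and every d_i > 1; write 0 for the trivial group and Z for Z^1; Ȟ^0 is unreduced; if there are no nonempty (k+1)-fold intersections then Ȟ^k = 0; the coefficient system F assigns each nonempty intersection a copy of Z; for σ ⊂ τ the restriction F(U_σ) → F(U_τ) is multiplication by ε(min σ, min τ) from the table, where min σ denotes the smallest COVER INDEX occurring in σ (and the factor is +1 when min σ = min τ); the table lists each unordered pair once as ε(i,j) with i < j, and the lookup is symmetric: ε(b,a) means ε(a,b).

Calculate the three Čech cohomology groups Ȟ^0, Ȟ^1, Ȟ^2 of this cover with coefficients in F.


Ȟ^0(U;F) ≅ Z, Ȟ^1(U;F) ≅ Z^2, Ȟ^2(U;F) ≅ 0

cover nerve:
  U12={s} U13={t} U14={p} U15={v,x} U23={q} U45={r}
C dims 5,6; δ0: rk 4, SNF 1^4
Ȟ^0: (5−4)−0=1 ⇒ Z
Ȟ^1: (6−0)−4=2 ⇒ Z^2
Ȟ^2: (0−0)−0=0 ⇒ 0


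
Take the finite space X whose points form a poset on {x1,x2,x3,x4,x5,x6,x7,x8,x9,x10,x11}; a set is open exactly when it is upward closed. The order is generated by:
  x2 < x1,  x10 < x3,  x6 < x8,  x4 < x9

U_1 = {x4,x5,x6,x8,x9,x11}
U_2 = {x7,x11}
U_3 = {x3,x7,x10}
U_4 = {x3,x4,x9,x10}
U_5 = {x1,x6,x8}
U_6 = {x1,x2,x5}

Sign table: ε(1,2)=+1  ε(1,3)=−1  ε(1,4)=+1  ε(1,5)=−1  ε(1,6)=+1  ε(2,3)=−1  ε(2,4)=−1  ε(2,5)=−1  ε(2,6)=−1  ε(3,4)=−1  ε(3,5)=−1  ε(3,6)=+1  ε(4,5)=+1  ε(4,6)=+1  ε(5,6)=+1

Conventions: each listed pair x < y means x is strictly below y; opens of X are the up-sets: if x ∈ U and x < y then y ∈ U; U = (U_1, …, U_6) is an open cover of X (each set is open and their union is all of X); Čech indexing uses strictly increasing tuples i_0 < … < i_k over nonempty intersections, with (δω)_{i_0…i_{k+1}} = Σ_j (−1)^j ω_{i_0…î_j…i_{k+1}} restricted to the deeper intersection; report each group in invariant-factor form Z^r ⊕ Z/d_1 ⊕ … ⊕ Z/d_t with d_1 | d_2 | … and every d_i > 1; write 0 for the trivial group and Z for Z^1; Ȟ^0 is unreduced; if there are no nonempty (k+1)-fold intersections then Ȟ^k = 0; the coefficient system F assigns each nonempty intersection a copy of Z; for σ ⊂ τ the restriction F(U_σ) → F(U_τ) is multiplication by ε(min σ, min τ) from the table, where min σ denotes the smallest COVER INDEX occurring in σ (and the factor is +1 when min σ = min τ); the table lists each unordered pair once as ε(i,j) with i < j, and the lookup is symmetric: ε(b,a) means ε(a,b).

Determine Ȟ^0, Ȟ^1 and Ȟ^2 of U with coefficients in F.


nerve simplices:
  U12={x11} U14={x4,x9} U15={x6,x8} U16={x5} U23={x7} U34={x3,x10} U56={x1}
C dims 6,7; δ0: rk 6, SNF 1^5·2
degree 0: 6−6−0 = 0 → Ȟ^0 ≅ 0
degree 1: 7−0−6 = 1 plus torsion [2] → Ȟ^1 ≅ Z ⊕ Z/2
degree 2: 0−0−0 = 0 → Ȟ^2 ≅ 0

Ȟ^0 ≅ 0, Ȟ^1 ≅ Z ⊕ Z/2 and Ȟ^2 ≅ 0


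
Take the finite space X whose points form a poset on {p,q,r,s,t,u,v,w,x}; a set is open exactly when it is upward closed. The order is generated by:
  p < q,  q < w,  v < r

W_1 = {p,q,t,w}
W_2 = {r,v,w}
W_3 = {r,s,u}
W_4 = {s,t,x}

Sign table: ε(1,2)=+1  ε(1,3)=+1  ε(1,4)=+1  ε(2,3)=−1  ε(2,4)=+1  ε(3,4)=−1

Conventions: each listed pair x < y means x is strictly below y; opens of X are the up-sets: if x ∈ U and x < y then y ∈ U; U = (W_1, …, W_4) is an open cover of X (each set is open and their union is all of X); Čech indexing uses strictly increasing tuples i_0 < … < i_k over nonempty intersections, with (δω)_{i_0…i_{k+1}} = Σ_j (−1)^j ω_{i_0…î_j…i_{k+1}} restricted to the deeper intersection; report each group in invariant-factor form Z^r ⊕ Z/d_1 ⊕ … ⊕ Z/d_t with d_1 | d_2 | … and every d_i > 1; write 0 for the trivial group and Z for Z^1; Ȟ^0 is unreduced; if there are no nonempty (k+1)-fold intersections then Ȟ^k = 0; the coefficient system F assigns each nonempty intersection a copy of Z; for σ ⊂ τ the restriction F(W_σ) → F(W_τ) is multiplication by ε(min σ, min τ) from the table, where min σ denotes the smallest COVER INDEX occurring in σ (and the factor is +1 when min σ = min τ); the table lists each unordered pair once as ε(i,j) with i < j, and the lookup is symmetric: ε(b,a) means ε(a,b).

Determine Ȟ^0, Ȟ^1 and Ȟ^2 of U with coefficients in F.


Ȟ^0(U;F) ≅ Z,  Ȟ^1(U;F) ≅ Z,  Ȟ^2(U;F) ≅ 0

nerve simplices:
  W12={w} W14={t} W23={r} W34={s}
C dims 4,4; δ0: rk 3, SNF 1^3
degree 0: 4−3−0 = 1 → Ȟ^0 ≅ Z
degree 1: 4−0−3 = 1 → Ȟ^1 ≅ Z
degree 2: 0−0−0 = 0 → Ȟ^2 ≅ 0


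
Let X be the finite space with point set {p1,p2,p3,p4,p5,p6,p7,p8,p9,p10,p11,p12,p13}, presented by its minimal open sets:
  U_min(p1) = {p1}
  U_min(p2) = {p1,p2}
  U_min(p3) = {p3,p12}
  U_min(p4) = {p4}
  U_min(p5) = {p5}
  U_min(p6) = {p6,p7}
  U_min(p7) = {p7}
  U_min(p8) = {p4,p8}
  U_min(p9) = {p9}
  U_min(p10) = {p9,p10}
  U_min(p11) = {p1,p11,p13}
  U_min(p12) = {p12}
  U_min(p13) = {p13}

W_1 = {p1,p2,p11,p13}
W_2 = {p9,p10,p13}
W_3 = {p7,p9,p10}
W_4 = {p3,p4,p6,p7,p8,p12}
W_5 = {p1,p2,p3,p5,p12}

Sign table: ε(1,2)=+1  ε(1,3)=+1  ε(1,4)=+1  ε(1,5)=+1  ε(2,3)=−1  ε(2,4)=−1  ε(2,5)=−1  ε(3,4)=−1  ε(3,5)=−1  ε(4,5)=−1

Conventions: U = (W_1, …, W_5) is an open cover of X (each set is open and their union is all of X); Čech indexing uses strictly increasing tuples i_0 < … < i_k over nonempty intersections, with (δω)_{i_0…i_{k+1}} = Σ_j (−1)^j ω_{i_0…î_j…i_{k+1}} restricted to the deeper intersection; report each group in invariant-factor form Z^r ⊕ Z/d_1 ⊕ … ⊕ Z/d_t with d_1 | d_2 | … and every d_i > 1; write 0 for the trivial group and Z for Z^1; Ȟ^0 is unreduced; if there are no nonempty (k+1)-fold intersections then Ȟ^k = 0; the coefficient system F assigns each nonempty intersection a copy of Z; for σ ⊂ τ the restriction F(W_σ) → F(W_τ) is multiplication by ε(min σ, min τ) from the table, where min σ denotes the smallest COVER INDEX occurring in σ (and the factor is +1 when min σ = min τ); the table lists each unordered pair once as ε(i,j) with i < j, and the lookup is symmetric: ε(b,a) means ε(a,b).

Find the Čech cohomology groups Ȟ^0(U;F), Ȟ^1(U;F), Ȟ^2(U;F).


Ȟ^0(U;F) ≅ 0, Ȟ^1(U;F) ≅ Z/2 and Ȟ^2(U;F) ≅ 0

cover nerve:
  W12={p13} W15={p1,p2} W23={p9,p10} W34={p7} W45={p3,p12}
C dims 5,5; δ0: rk 5, SNF 1^4·2
Ȟ^0: (5−5)−0=0 ⇒ 0
Ȟ^1: (5−0)−5=0 plus torsion [2] ⇒ Z/2
Ȟ^2: (0−0)−0=0 ⇒ 0


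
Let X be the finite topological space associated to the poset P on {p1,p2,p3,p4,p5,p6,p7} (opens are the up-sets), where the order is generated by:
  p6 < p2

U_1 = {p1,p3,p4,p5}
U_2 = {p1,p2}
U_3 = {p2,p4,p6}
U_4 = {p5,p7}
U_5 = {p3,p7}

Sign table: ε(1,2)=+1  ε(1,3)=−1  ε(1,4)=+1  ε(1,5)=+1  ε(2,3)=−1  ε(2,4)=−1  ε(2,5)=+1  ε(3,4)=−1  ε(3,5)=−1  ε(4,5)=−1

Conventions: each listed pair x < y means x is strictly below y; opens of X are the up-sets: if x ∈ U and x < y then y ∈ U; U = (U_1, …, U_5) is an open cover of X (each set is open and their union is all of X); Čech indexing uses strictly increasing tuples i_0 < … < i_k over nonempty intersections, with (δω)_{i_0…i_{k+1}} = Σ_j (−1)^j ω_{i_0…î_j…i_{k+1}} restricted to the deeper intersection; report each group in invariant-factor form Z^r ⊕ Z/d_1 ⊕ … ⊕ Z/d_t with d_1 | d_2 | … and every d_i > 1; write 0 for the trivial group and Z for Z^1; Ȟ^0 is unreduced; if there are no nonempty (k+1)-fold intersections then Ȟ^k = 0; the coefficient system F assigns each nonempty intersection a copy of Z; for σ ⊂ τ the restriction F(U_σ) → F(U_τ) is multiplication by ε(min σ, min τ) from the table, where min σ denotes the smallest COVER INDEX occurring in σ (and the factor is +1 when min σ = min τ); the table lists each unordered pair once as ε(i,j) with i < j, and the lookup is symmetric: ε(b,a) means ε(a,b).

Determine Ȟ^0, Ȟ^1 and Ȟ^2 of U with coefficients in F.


Ȟ^0 ≅ 0, Ȟ^1 ≅ Z ⊕ Z/2, Ȟ^2 ≅ 0

nonempty intersections:
  U12={p1} U13={p4} U14={p5} U15={p3} U23={p2} U45={p7}
C dims 5,6; δ0: rk 5, SNF 1^4·2
Ȟ^0: (5−5)−0=0 ⇒ 0
Ȟ^1: (6−0)−5=1 plus torsion [2] ⇒ Z ⊕ Z/2
Ȟ^2: (0−0)−0=0 ⇒ 0


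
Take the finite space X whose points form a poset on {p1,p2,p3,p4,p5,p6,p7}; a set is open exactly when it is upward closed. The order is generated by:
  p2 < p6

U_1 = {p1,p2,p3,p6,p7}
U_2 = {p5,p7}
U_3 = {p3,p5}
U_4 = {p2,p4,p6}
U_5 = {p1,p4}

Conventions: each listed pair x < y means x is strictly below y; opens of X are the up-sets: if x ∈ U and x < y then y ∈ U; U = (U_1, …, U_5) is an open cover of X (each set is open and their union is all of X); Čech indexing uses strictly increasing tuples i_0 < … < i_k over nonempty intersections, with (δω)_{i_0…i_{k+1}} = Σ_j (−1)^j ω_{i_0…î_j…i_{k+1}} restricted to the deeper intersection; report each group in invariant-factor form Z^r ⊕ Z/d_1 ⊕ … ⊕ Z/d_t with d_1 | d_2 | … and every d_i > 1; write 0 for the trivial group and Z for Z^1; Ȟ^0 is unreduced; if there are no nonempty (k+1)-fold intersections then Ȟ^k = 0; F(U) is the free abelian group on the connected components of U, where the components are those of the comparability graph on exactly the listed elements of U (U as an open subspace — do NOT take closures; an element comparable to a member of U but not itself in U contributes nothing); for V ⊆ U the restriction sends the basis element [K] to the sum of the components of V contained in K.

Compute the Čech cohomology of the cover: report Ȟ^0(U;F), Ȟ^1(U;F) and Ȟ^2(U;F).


Ȟ^0 = Z^6; Ȟ^1 = 0; Ȟ^2 = 0

nonempty intersections:
  U12={p7} U13={p3} U14={p2,p6} U15={p1} U23={p5} U45={p4}
components per intersection:
  U1: {p1} {p2,p6} {p3} {p7}
  U2: {p5} {p7}
  U3: {p3} {p5}
  U4: {p2,p6} {p4}
  U5: {p1} {p4}
  U12: {p7}
  U13: {p3}
  U14: {p2,p6}
  U15: {p1}
  U23: {p5}
  U45: {p4}
C dims 12,6; δ0: rk 6, SNF 1^6
Ȟ^0: (12−6)−0=6 ⇒ Z^6
Ȟ^1: (6−0)−6=0 ⇒ 0
Ȟ^2: (0−0)−0=0 ⇒ 0


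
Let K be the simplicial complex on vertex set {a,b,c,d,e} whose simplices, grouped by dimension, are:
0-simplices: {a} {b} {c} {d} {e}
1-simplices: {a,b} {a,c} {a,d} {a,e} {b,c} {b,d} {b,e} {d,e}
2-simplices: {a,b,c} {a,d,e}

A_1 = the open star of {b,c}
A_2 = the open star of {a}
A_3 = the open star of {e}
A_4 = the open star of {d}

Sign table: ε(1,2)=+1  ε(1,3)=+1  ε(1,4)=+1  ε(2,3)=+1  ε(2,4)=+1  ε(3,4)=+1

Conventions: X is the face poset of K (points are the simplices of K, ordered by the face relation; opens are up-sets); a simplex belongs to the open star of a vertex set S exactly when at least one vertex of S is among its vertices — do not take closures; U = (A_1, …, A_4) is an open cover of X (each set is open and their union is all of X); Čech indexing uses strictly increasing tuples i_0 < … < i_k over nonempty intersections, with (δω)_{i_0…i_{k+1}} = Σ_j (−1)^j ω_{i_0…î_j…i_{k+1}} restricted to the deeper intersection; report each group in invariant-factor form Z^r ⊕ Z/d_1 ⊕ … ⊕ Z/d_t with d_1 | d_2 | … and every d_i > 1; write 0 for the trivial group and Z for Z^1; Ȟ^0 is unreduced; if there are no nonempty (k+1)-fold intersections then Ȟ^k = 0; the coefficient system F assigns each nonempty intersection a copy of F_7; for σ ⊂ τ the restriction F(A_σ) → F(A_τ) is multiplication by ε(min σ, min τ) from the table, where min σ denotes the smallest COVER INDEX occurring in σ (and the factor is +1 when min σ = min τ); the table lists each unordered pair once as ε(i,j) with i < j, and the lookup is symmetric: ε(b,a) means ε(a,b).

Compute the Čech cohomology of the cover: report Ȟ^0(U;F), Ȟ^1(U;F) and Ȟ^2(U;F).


Ȟ^0 = Z/7, Ȟ^1 = Z/7 ⊕ Z/7, Ȟ^2 = 0

intersection data:
  A1={{b},{c},{a,b},{a,c},{b,c},{b,d},{b,e},{a,b,c}} A2={{a},{a,b},{a,c},{a,d},{a,e},{a,b,c},{a,d,e}} A3={{e},{a,e},{b,e},{d,e},{a,d,e}} A4={{d},{a,d},{b,d},{d,e},{a,d,e}}
  A12={{a,b},{a,c},{a,b,c}} A13={{b,e}} A14={{b,d}} A23={{a,e},{a,d,e}} A24={{a,d},{a,d,e}} A34={{d,e},{a,d,e}}
  A234={{a,d,e}}
C dims 4,6,1; δ0: rk_F7 3; δ1: rk_F7 1
Ȟ^0 = (4 − 3) − 0 = 1, so Ȟ^0 ≅ Z/7
Ȟ^1 = (6 − 1) − 3 = 2, so Ȟ^1 ≅ Z/7 ⊕ Z/7
Ȟ^2 = (1 − 0) − 1 = 0, so Ȟ^2 ≅ 0
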